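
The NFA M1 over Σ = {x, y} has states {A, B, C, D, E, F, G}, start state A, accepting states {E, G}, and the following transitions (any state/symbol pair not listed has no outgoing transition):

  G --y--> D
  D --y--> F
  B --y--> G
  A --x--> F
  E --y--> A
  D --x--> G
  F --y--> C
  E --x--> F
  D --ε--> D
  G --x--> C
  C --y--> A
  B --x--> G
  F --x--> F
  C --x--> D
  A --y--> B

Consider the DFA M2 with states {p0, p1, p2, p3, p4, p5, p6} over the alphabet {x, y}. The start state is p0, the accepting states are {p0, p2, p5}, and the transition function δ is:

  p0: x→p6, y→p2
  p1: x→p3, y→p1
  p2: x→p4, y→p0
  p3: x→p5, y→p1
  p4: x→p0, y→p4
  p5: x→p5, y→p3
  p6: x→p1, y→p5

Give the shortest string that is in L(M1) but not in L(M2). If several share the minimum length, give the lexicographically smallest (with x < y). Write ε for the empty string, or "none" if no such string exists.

The string yx is accepted by M1 but not by M2.
No shorter string lies in the difference, and yx is the lexicographically first length-2 string in L(M1) \ L(M2).

yx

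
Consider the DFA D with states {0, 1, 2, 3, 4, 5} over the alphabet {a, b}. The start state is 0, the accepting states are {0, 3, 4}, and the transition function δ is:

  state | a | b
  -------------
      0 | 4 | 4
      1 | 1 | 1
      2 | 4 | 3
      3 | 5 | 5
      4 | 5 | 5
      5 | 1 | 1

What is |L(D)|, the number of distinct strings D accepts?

The useful subgraph on states {0, 4} is acyclic, so L(D) is finite; the longest accepting path visits 2 useful states, giving maximum string length 1.
Counting accepting paths from 0 by length: 1 of length 0, 2 of length 1. Total 3.

3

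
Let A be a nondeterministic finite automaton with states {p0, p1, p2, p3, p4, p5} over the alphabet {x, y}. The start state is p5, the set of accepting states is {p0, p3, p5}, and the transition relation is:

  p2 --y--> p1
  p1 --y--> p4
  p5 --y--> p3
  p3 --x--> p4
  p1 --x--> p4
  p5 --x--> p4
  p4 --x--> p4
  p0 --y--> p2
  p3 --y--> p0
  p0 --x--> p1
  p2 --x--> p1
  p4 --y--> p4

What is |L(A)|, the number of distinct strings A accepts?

The useful subgraph on states {p0, p3, p5} is acyclic, so L(A) is finite; the longest accepting path visits 3 useful states, giving maximum string length 2.
Counting accepting paths from p5 by length: 1 of length 0, 1 of length 1, 1 of length 2. Total 3.

3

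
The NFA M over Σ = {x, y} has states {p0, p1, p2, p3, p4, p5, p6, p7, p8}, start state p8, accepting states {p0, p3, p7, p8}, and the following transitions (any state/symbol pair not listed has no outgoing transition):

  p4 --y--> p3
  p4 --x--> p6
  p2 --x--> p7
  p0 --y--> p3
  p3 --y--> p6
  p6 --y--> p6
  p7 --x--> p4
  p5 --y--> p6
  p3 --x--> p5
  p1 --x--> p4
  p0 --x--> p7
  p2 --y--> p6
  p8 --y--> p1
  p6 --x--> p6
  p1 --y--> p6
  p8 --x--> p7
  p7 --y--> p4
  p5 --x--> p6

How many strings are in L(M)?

5

The useful subgraph on states {p1, p3, p4, p7, p8} is acyclic, so L(M) is finite; the longest accepting path visits 4 useful states, giving maximum string length 3.
Counting accepting paths from p8 by length: 1 of length 0, 1 of length 1, 3 of length 3. Total 5.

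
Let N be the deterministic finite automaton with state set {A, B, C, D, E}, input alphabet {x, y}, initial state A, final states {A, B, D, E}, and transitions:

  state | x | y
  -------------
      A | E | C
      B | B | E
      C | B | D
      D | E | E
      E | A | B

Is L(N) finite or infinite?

infinite

State B is reachable from the start and can reach an accepting state, and it lies on the cycle B → B.
Traversing that cycle any number of times yields accepted strings of unbounded length, so the language is infinite.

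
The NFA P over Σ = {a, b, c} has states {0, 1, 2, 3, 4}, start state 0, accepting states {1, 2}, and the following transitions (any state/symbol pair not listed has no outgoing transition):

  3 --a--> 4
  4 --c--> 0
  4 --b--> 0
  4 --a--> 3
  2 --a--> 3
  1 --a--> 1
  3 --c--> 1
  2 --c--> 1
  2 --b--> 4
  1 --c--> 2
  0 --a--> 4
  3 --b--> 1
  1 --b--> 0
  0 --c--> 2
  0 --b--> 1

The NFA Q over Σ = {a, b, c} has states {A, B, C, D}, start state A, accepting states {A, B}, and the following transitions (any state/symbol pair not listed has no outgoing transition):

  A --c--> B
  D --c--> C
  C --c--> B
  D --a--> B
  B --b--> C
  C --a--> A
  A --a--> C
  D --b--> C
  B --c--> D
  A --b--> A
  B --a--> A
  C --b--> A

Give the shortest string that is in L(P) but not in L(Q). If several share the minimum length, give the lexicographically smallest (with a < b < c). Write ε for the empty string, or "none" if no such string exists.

The string ba is accepted by P but not by Q.
No shorter string lies in the difference, and ba is the lexicographically first length-2 string in L(P) \ L(Q).

ba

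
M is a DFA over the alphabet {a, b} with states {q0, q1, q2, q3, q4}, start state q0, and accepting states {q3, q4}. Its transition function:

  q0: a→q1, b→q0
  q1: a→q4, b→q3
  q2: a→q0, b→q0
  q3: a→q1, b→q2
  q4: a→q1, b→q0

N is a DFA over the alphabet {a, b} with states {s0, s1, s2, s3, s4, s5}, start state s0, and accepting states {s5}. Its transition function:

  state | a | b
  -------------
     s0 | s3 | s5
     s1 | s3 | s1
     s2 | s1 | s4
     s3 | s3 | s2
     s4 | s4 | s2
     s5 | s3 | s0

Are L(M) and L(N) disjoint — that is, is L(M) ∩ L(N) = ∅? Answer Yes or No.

Yes

Exploring the product automaton M × N from the start pair (q0, s0), following both machines on each input symbol, reaches 15 state pairs: (q0, s0), (q1, s3), (q0, s5), (q4, s3), (q3, s2), (q0, s2), (q1, s1), (q2, s4), (q0, s4), (q3, s1), (q1, s4), (q2, s1), (q4, s4), (q0, s3), (q0, s1).
M accepts in {q3, q4} and N accepts in {s5}; no reachable pair has both components accepting, so no string drives both machines to acceptance simultaneously and L(M) ∩ L(N) = ∅.
So no string is accepted by both, and the intersection is empty.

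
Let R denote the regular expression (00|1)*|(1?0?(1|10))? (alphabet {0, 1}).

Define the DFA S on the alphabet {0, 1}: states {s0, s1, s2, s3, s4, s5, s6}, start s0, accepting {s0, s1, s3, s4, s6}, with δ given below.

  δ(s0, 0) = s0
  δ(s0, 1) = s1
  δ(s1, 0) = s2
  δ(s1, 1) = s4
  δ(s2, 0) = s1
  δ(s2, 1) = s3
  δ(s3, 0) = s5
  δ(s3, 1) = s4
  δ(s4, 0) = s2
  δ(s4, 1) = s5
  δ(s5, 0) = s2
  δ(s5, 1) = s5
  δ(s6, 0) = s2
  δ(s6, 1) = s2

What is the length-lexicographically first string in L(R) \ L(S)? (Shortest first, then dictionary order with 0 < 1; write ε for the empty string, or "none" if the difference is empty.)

10

The string 10 is accepted by R but not by S.
No shorter string lies in the difference, and 10 is the lexicographically first length-2 string in L(R) \ L(S).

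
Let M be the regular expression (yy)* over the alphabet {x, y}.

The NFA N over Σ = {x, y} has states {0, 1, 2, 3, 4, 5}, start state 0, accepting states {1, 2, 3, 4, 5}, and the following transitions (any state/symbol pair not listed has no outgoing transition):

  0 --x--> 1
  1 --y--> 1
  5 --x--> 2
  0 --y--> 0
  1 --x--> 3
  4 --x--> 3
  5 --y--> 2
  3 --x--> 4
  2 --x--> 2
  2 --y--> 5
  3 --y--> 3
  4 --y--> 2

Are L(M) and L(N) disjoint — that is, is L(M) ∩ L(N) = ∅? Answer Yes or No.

Yes

Converting the expression M to a DFA (subset construction, then merging equivalent states) gives the minimal DFA with states {m0, m1, m2}, start state m0, accepting states {m0} and transitions m0: x→m1, y→m2; m1: x→m1, y→m1; m2: x→m1, y→m0.
Exploring the product automaton M × N from the start pair (m0, 0), following both machines on each input symbol, reaches 7 state pairs: (m0, 0), (m1, 1), (m2, 0), (m1, 3), (m1, 4), (m1, 2), (m1, 5).
M accepts in {m0} and N accepts in {1, 2, 3, 4, 5}; no reachable pair has both components accepting, so no string drives both machines to acceptance simultaneously and L(M) ∩ L(N) = ∅.
So no string is accepted by both, and the intersection is empty.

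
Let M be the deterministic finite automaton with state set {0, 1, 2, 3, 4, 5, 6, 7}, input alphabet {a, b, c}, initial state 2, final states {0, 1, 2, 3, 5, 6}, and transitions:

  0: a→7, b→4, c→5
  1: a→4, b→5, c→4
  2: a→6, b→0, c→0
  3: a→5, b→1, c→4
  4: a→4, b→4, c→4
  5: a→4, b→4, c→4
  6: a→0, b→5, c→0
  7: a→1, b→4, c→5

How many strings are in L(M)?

The useful subgraph on states {0, 1, 2, 5, 6, 7} is acyclic, so L(M) is finite; the longest accepting path visits 6 useful states, giving maximum string length 5.
Counting accepting paths from 2 by length: 1 of length 0, 3 of length 1, 5 of length 2, 6 of length 3, 6 of length 4, 2 of length 5. Total 23.

23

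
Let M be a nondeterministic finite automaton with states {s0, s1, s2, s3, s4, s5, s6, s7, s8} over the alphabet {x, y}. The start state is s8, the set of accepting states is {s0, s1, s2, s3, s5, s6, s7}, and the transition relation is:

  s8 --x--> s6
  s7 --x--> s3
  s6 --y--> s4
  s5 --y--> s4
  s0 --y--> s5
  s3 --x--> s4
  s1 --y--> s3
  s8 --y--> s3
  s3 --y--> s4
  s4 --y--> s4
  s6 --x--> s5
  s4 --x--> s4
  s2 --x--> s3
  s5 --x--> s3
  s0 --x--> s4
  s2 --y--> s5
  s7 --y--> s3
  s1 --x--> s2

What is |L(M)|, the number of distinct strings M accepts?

4

The useful subgraph on states {s3, s5, s6, s8} is acyclic, so L(M) is finite; the longest accepting path visits 4 useful states, giving maximum string length 3.
Counting accepting paths from s8 by length: 2 of length 1, 1 of length 2, 1 of length 3. Total 4.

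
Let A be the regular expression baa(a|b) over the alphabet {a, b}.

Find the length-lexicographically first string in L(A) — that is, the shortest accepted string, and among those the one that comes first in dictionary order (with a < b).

By inspection of the expression, no string of length less than 4 matches, and baaa is the lexicographically first match of length 4.

baaa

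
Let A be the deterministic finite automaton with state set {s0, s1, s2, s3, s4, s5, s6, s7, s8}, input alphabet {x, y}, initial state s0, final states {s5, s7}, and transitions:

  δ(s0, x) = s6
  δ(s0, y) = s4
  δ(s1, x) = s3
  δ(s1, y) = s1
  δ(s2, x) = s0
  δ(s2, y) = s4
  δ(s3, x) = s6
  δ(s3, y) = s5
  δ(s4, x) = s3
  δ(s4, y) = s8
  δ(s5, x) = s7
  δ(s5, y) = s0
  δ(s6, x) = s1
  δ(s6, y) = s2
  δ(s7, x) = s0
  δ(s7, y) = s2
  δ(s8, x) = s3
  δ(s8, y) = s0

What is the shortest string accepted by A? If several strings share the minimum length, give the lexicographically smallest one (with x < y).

A breadth-first search from s0 reaches an accepting state first via the path s0 → s4 → s3 → s5 on input yxy.
No string of length < 3 is accepted (BFS exhausts all shorter strings without reaching an accepting state), and yxy is the lexicographically least accepting string of length 3.

yxy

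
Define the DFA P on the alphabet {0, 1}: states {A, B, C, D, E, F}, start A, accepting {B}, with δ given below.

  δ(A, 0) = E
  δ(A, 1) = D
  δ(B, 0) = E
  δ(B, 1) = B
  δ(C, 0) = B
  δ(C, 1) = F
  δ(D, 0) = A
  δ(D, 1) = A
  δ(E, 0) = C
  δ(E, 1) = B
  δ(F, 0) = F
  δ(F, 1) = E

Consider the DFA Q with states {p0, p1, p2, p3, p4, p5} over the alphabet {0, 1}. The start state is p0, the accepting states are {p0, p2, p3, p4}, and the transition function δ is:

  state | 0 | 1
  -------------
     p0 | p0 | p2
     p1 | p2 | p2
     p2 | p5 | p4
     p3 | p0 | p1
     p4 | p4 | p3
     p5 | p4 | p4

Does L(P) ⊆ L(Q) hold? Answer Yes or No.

No

The string 01111 is in L(P) but not in L(Q).
So L(P) ⊄ L(Q).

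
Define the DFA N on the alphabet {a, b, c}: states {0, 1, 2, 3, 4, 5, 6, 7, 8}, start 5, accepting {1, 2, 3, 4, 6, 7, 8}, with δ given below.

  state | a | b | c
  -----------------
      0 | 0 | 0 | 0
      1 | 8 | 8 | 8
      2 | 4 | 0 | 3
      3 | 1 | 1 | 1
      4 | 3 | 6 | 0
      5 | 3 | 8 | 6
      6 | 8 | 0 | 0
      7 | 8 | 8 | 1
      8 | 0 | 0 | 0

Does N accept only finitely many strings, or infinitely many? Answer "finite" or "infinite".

The useful states (reachable from 5 and able to reach an accepting state) are {1, 3, 5, 6, 8}.
Restricted to these states the transition graph has no cycle, so every accepting path has bounded length and L is finite.

finite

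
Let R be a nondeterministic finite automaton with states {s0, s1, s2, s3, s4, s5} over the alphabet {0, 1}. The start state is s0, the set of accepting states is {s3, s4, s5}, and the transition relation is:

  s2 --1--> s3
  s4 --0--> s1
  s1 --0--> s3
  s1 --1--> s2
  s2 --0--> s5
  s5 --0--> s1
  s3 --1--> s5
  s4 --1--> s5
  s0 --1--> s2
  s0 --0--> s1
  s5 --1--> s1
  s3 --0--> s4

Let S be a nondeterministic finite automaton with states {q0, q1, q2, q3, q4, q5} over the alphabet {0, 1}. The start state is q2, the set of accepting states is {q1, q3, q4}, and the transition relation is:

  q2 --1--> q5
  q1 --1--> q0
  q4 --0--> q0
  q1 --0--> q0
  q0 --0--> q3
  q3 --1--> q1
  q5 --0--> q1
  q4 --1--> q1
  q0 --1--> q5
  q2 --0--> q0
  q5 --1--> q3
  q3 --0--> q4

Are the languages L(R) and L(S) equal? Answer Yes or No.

Yes

Exploring the product automaton R × S from the start pair (s0, q2), following both machines on each input symbol, reaches 6 state pairs: (s0, q2), (s1, q0), (s2, q5), (s3, q3), (s5, q1), (s4, q4).
R accepts in {s3, s4, s5} and S accepts in {q1, q3, q4}. In every reachable pair the two components are either both accepting — (s3, q3), (s5, q1), (s4, q4) — or both non-accepting, so no string is accepted by exactly one of the machines: L(R) \ L(S) and L(S) \ L(R) are both empty.
Hence every string is accepted by R iff it is accepted by S, and the two languages coincide.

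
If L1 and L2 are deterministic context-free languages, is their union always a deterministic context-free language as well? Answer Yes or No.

No

{aⁿbⁿ : n≥0} and {aⁿb²ⁿ : n≥0} are each accepted by a deterministic PDA (push the a's; pop one per b, respectively one per two b's), but their union U is not. Suppose a DPDA M accepted U. Being deterministic, M has a single run on aⁿb²ⁿ, and since aⁿbⁿ ∈ U that run passes through an accepting configuration right after consuming the prefix aⁿbⁿ and then goes on to accept again after n more b's. Build an ordinary (nondeterministic) PDA M′ that simulates M on a's and b's and, at any moment when M is in an accepting state, may switch to a second mode in which it reads only c's, feeding each c to M as a b; M′ accepts when M does. Then M′ accepts aⁱbʲcᵏ (k≥1) exactly when both aⁱbʲ ∈ U and aⁱbʲ⁺ᵏ ∈ U, and checking the four cases (i=j or j=2i, combined with j+k=i or j+k=2i) leaves only i=j=k: so L(M′) ∩ a*b*c⁺ = {aⁿbⁿcⁿ : n≥1} would be context-free, which it is not (pumping lemma) — contradiction. (The union is an unambiguous CFL; it is determinism, not unambiguity, that fails.)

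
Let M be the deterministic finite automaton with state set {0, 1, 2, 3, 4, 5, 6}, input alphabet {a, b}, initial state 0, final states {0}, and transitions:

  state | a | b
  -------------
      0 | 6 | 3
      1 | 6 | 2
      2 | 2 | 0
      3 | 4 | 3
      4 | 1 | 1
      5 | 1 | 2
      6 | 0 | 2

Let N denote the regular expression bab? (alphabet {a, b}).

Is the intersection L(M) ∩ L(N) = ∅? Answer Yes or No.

Yes

Converting the expression N to a DFA (subset construction, then merging equivalent states) gives the minimal DFA with states {n0, n1, n2, n3, n4}, start state n0, accepting states {n3, n4} and transitions n0: a→n1, b→n2; n1: a→n1, b→n1; n2: a→n3, b→n1; n3: a→n1, b→n4; n4: a→n1, b→n1.
Exploring the product automaton M × N from the start pair (0, n0), following both machines on each input symbol, reaches 10 state pairs: (0, n0), (6, n1), (3, n2), (0, n1), (2, n1), (4, n3), (3, n1), (1, n1), (1, n4), (4, n1).
M accepts in {0} and N accepts in {n3, n4}; no reachable pair has both components accepting, so no string drives both machines to acceptance simultaneously and L(M) ∩ L(N) = ∅.
So no string is accepted by both, and the intersection is empty.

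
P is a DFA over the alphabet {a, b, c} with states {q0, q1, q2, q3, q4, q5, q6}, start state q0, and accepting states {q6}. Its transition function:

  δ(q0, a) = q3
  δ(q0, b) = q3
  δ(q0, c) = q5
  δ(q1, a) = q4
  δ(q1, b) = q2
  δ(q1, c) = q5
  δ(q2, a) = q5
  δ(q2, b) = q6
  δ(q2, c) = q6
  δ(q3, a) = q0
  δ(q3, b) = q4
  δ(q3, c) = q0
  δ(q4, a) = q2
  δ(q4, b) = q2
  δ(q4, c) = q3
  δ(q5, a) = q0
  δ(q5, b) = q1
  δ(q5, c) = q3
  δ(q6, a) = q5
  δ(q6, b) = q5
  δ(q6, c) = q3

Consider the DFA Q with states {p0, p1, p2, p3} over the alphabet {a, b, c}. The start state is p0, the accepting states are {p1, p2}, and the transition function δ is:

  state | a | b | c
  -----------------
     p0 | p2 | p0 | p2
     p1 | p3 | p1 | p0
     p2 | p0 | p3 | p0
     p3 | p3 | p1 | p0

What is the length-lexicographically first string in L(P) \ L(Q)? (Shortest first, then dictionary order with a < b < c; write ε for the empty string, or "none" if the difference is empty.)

abac

The string abac is accepted by P but not by Q.
No shorter string lies in the difference, and abac is the lexicographically first length-4 string in L(P) \ L(Q).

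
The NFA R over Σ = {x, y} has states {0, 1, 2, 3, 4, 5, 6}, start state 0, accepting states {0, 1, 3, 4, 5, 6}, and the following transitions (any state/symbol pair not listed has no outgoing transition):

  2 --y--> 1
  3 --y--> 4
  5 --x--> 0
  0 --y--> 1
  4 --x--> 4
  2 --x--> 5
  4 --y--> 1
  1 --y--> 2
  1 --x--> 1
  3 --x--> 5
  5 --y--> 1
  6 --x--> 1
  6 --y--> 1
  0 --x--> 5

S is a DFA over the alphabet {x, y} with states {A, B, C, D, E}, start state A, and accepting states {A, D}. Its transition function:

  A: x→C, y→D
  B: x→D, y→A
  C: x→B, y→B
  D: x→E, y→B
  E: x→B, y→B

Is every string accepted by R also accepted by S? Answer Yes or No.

No

The string x is in L(R) but not in L(S).
So L(R) ⊄ L(S).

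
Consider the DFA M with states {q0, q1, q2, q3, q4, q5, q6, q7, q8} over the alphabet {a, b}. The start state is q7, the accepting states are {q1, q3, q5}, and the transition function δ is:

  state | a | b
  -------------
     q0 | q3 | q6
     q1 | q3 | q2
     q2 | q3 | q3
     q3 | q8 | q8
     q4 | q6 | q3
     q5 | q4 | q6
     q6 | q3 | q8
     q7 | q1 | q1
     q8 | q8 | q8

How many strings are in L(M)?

The useful subgraph on states {q1, q2, q3, q7} is acyclic, so L(M) is finite; the longest accepting path visits 4 useful states, giving maximum string length 3.
Counting accepting paths from q7 by length: 2 of length 1, 2 of length 2, 4 of length 3. Total 8.

8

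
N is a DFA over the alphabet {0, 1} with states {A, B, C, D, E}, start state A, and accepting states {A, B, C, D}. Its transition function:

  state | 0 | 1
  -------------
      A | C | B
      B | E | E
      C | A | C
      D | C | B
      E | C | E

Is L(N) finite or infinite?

infinite

State A is reachable from the start and can reach an accepting state, and it lies on the cycle A → B → E → C → A.
Traversing that cycle any number of times yields accepted strings of unbounded length, so the language is infinite.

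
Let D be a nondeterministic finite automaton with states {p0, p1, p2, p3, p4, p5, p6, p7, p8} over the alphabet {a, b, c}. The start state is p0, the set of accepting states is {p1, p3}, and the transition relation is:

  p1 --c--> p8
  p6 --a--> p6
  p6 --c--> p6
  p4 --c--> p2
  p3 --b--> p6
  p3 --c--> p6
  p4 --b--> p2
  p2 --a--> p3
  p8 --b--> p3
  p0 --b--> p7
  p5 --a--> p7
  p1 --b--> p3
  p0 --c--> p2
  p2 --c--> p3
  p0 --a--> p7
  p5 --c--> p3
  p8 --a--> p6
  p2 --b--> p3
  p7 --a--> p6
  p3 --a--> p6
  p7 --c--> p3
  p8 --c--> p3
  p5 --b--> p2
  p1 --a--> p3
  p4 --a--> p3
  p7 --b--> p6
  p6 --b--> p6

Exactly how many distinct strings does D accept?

5

The useful subgraph on states {p0, p2, p3, p7} is acyclic, so L(D) is finite; the longest accepting path visits 3 useful states, giving maximum string length 2.
Counting accepting paths from p0 by length: 5 of length 2. Total 5.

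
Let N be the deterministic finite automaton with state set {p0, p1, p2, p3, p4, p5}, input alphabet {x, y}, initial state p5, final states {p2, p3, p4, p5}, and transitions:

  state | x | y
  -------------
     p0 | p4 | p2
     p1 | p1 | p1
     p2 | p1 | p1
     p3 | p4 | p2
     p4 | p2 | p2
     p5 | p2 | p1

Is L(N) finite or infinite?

finite

The useful states (reachable from p5 and able to reach an accepting state) are {p2, p5}.
Restricted to these states the transition graph has no cycle, so every accepting path has bounded length and L is finite.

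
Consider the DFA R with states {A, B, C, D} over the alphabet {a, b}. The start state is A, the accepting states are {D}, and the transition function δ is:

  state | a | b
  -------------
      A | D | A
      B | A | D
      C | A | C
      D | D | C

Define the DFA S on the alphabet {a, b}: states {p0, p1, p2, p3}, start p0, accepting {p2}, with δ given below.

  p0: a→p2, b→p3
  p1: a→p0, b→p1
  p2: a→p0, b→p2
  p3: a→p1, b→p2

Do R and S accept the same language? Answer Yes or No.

No

The string aa is accepted by R but rejected by S.
So L(R) ≠ L(S).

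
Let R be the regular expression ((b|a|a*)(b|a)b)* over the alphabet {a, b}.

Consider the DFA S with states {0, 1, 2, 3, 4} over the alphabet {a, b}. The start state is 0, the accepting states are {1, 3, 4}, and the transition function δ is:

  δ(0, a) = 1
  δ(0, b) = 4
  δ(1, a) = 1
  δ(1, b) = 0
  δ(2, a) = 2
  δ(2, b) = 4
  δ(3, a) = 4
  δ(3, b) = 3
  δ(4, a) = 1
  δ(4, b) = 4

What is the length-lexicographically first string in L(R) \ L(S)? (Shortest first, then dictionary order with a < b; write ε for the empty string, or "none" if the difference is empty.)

The empty string ε is accepted by R but not by S.
Since ε is the unique shortest string, it is the required witness.

ε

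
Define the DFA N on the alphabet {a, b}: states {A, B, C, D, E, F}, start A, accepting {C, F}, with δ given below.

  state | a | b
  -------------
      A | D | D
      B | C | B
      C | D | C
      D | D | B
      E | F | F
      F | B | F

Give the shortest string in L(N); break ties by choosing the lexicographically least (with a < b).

A breadth-first search from A reaches an accepting state first via the path A → D → B → C on input aba.
No string of length < 3 is accepted (BFS exhausts all shorter strings without reaching an accepting state), and aba is the lexicographically least accepting string of length 3.

aba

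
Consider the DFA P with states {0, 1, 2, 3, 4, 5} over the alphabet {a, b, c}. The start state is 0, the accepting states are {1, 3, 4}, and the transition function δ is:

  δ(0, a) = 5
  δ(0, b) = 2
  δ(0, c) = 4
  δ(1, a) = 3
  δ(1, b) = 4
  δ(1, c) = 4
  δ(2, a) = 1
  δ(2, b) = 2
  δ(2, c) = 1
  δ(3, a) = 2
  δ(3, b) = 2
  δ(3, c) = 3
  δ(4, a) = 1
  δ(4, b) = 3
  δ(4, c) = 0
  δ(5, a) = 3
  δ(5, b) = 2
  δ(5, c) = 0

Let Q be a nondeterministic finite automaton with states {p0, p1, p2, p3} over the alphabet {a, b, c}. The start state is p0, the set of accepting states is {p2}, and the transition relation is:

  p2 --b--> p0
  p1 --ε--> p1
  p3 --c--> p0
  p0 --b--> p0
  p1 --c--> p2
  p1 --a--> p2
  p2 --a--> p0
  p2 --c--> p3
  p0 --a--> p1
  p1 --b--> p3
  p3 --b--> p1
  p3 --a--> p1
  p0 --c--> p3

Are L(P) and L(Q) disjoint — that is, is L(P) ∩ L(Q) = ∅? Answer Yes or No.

No

The string aa is accepted by both P and Q.
Hence L(P) ∩ L(Q) ≠ ∅.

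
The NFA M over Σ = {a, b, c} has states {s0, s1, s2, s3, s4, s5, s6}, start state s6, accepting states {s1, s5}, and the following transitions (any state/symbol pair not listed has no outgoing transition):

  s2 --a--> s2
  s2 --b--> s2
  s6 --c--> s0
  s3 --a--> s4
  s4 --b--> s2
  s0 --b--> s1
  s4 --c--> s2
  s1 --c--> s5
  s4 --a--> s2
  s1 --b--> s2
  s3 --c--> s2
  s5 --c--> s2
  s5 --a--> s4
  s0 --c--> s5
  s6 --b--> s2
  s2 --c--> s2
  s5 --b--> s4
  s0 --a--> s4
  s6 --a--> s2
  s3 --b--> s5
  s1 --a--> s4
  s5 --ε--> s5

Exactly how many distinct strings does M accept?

3

The useful subgraph on states {s0, s1, s5, s6} is acyclic, so L(M) is finite; the longest accepting path visits 4 useful states, giving maximum string length 3.
Counting accepting paths from s6 by length: 2 of length 2, 1 of length 3. Total 3.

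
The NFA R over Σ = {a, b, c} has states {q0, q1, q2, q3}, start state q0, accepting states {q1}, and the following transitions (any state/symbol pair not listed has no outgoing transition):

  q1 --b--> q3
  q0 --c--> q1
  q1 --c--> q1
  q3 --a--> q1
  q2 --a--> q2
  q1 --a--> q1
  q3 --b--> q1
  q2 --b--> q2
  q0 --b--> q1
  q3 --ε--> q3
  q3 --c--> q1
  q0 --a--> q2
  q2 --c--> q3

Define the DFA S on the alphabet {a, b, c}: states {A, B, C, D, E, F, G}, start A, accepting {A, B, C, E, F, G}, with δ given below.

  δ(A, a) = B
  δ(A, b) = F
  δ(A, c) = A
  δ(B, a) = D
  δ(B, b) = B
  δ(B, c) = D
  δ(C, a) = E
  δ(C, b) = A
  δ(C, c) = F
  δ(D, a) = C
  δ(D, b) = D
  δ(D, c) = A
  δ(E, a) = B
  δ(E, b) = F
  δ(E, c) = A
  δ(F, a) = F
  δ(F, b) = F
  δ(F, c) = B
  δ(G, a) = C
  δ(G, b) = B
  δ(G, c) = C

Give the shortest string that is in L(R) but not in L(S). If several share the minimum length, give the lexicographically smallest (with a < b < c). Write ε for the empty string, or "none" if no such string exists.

The string acb is accepted by R but not by S.
No shorter string lies in the difference, and acb is the lexicographically first length-3 string in L(R) \ L(S).

acb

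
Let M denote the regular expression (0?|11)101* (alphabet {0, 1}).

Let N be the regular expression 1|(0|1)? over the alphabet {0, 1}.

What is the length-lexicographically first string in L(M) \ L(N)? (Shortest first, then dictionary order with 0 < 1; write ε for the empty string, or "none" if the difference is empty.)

10

The string 10 is accepted by M but not by N.
No shorter string lies in the difference, and 10 is the lexicographically first length-2 string in L(M) \ L(N).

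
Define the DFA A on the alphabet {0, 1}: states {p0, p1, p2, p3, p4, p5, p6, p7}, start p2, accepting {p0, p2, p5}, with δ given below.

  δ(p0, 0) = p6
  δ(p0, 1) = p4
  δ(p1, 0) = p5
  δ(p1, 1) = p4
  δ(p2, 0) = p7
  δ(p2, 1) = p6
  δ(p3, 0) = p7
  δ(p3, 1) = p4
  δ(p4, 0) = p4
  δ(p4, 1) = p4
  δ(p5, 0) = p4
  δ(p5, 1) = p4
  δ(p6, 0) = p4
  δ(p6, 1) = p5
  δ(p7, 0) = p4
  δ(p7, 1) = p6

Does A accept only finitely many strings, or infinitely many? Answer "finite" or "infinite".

finite

The useful states (reachable from p2 and able to reach an accepting state) are {p2, p5, p6, p7}.
Restricted to these states the transition graph has no cycle, so every accepting path has bounded length and L is finite.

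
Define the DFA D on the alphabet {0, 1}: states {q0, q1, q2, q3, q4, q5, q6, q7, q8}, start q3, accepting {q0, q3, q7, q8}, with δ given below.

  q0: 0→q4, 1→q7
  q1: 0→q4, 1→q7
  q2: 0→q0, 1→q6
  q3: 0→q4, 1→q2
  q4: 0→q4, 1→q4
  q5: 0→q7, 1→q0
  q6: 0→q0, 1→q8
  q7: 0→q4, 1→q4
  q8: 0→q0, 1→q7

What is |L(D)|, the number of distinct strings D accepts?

9

The useful subgraph on states {q0, q2, q3, q6, q7, q8} is acyclic, so L(D) is finite; the longest accepting path visits 6 useful states, giving maximum string length 5.
Counting accepting paths from q3 by length: 1 of length 0, 1 of length 2, 3 of length 3, 3 of length 4, 1 of length 5. Total 9.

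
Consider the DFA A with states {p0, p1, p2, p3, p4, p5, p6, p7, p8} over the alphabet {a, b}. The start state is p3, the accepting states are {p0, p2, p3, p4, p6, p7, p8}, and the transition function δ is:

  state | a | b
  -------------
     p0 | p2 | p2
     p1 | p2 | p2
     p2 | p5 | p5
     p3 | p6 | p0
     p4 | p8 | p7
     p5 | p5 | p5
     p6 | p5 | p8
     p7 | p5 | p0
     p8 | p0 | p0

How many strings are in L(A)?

12

The useful subgraph on states {p0, p2, p3, p6, p8} is acyclic, so L(A) is finite; the longest accepting path visits 5 useful states, giving maximum string length 4.
Counting accepting paths from p3 by length: 1 of length 0, 2 of length 1, 3 of length 2, 2 of length 3, 4 of length 4. Total 12.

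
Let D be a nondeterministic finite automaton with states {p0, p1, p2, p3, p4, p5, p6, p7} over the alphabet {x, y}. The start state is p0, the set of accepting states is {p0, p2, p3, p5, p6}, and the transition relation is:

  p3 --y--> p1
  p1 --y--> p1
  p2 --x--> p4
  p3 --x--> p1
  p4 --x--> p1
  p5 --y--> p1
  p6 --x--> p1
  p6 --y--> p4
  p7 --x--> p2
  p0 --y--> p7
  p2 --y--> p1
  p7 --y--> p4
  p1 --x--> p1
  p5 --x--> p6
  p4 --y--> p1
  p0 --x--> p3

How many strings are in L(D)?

3

The useful subgraph on states {p0, p2, p3, p7} is acyclic, so L(D) is finite; the longest accepting path visits 3 useful states, giving maximum string length 2.
Counting accepting paths from p0 by length: 1 of length 0, 1 of length 1, 1 of length 2. Total 3.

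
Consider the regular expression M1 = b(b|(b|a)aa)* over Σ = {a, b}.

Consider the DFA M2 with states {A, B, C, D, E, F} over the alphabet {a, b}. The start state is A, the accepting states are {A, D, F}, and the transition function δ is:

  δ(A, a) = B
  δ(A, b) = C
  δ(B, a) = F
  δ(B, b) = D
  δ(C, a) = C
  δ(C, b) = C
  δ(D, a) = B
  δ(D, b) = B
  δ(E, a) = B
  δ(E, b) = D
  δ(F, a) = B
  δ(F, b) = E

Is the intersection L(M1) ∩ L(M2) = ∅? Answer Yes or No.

Yes

Converting the expression M1 to a DFA (subset construction, then merging equivalent states) gives the minimal DFA with states {r0, r1, r2, r3, r4, r5, r6, r7}, start state r0, accepting states {r2, r4, r7} and transitions r0: a→r1, b→r2; r1: a→r1, b→r1; r2: a→r3, b→r4; r3: a→r5, b→r1; r4: a→r6, b→r4; r5: a→r2, b→r1; r6: a→r7, b→r1; r7: a→r4, b→r4.
Exploring the product automaton M1 × M2 from the start pair (r0, A), following both machines on each input symbol, reaches 12 state pairs: (r0, A), (r1, B), (r2, C), (r1, F), (r1, D), (r3, C), (r4, C), (r1, E), (r5, C), (r1, C), (r6, C), (r7, C).
M1 accepts in {r2, r4, r7} and M2 accepts in {A, D, F}; no reachable pair has both components accepting, so no string drives both machines to acceptance simultaneously and L(M1) ∩ L(M2) = ∅.
So no string is accepted by both, and the intersection is empty.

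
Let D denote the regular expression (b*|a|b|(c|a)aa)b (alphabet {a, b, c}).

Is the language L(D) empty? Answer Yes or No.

No

The string b matches the expression, so it belongs to L(D).
Since L(D) contains at least one string, it is not empty.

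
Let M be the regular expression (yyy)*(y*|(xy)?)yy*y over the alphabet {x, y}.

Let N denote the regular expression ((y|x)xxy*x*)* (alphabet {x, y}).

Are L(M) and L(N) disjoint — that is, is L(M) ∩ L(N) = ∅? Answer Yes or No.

Converting the expression M to a DFA (subset construction, then merging equivalent states) gives the minimal DFA with states {m0, m1, m2, m3, m4, m5, m6, m7, m8, m9}, start state m0, accepting states {m5, m7, m8, m9} and transitions m0: x→m1, y→m2; m1: x→m3, y→m4; m2: x→m3, y→m5; m3: x→m3, y→m3; m4: x→m3, y→m6; m5: x→m3, y→m7; m6: x→m3, y→m8; m7: x→m1, y→m9; m8: x→m3, y→m8; m9: x→m3, y→m5.
Converting the expression N to a DFA (subset construction, then merging equivalent states) gives the minimal DFA with states {n0, n1, n2, n3, n4, n5, n6, n7, n8}, start state n0, accepting states {n0, n4, n5, n6, n7, n8} and transitions n0: x→n1, y→n1; n1: x→n2, y→n3; n2: x→n4, y→n3; n3: x→n3, y→n3; n4: x→n5, y→n6; n5: x→n7, y→n1; n6: x→n7, y→n6; n7: x→n8, y→n1; n8: x→n8, y→n6.
Exploring the product automaton M × N from the start pair (m0, n0), following both machines on each input symbol, reaches 18 state pairs: (m0, n0), (m1, n1), (m2, n1), (m3, n2), (m4, n3), (m5, n3), (m3, n4), (m3, n3), (m6, n3), (m7, n3), (m3, n5), (m3, n6), (m8, n3), (m1, n3), (m9, n3), (m3, n7), (m3, n1), (m3, n8).
M accepts in {m5, m7, m8, m9} and N accepts in {n0, n4, n5, n6, n7, n8}; no reachable pair has both components accepting, so no string drives both machines to acceptance simultaneously and L(M) ∩ L(N) = ∅.
So no string is accepted by both, and the intersection is empty.

Yes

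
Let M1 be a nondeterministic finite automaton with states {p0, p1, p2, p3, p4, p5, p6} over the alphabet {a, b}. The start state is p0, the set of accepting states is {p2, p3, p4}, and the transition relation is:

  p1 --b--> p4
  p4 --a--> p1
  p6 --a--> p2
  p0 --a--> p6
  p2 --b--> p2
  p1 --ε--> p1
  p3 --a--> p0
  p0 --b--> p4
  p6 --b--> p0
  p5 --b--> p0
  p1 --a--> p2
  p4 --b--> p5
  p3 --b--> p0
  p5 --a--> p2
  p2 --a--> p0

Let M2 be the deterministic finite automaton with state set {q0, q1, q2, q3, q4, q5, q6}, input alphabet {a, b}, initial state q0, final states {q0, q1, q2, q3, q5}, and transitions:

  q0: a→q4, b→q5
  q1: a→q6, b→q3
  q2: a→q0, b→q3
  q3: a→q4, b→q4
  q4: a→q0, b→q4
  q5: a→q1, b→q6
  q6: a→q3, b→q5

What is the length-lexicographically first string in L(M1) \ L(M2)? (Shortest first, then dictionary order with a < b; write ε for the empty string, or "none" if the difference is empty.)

The string abb is accepted by M1 but not by M2.
No shorter string lies in the difference, and abb is the lexicographically first length-3 string in L(M1) \ L(M2).

abb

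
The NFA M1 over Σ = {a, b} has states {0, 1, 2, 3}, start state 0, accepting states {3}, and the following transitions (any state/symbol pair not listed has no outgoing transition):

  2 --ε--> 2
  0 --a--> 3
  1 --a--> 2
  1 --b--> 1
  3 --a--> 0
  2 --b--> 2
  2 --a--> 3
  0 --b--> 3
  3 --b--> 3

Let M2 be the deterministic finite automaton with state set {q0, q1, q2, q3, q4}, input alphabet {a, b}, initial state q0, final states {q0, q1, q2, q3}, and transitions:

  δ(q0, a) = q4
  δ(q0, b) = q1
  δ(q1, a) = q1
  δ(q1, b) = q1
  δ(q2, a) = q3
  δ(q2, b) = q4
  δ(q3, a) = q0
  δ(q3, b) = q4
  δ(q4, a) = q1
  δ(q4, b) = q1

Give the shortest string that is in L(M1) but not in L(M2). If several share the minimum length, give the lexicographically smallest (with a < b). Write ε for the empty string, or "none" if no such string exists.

The string a is accepted by M1 but not by M2.
No shorter string lies in the difference, and a is the lexicographically first length-1 string in L(M1) \ L(M2).

a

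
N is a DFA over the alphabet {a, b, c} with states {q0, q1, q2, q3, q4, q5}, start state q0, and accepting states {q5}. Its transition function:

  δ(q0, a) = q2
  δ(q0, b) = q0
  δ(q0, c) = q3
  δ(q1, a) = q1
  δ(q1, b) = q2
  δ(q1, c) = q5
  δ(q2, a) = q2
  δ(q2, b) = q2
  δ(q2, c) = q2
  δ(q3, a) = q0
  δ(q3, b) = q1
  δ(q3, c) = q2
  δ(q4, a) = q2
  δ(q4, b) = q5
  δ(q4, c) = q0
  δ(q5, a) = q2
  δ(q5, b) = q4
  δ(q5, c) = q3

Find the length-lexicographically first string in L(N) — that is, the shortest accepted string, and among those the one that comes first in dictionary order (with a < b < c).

A breadth-first search from q0 reaches an accepting state first via the path q0 → q3 → q1 → q5 on input cbc.
No string of length < 3 is accepted (BFS exhausts all shorter strings without reaching an accepting state), and cbc is the lexicographically least accepting string of length 3.

cbc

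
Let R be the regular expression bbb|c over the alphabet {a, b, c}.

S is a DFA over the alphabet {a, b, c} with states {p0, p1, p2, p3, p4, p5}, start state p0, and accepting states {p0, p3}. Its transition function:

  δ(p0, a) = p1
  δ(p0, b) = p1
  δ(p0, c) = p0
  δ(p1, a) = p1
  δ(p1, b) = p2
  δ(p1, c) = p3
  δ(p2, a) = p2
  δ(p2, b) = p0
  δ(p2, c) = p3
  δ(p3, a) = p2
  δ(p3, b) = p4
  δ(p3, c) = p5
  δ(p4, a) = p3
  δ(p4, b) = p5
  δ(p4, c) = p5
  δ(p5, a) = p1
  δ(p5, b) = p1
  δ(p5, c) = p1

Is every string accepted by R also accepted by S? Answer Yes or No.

Yes

Converting the expression R to a DFA (subset construction, then merging equivalent states) gives the minimal DFA with states {r0, r1, r2, r3, r4}, start state r0, accepting states {r3} and transitions r0: a→r1, b→r2, c→r3; r1: a→r1, b→r1, c→r1; r2: a→r1, b→r4, c→r1; r3: a→r1, b→r1, c→r1; r4: a→r1, b→r3, c→r1.
Exploring the product automaton R × S from the start pair (r0, p0), following both machines on each input symbol, reaches 10 state pairs: (r0, p0), (r1, p1), (r2, p1), (r3, p0), (r1, p2), (r1, p3), (r4, p2), (r1, p0), (r1, p4), (r1, p5).
R accepts in {r3} and S accepts in {p0, p3}. The reachable pairs whose R-component is accepting are (r3, p0); in each of them the S-component is accepting too, so the product for L(R) \ L(S) (R-component accepting, S-component rejecting) has no reachable accepting pair and the difference is empty.
Hence every string in L(R) is also in L(S).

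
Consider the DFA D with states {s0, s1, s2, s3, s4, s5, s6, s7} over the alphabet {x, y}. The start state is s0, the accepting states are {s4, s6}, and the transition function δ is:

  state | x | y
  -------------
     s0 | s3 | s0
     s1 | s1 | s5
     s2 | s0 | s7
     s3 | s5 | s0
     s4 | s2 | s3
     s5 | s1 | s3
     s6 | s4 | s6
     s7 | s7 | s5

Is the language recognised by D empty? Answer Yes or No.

Yes

The states reachable from the start state are {s0, s1, s3, s5}.
None of the accepting states {s4, s6} is reachable, so no string is accepted and L(D) = ∅.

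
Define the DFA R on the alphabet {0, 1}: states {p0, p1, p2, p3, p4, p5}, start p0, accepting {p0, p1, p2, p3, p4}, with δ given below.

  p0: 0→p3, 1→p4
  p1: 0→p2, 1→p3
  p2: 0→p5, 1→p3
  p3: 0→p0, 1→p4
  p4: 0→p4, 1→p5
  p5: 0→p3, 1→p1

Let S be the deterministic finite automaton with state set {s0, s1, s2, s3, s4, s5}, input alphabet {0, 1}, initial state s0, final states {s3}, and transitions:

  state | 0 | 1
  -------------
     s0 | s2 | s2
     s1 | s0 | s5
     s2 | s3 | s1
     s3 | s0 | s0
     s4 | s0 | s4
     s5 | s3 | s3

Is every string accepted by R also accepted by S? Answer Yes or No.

No

The empty string ε is in L(R) but not in L(S).
So L(R) ⊄ L(S).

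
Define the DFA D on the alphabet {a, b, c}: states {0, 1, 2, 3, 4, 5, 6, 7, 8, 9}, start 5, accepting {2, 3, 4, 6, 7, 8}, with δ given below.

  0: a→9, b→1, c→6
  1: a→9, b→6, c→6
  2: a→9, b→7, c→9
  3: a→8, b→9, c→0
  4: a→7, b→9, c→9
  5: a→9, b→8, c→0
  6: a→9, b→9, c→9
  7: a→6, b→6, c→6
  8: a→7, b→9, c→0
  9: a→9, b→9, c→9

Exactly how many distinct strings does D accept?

The useful subgraph on states {0, 1, 5, 6, 7, 8} is acyclic, so L(D) is finite; the longest accepting path visits 5 useful states, giving maximum string length 4.
Counting accepting paths from 5 by length: 1 of length 1, 2 of length 2, 6 of length 3, 2 of length 4. Total 11.

11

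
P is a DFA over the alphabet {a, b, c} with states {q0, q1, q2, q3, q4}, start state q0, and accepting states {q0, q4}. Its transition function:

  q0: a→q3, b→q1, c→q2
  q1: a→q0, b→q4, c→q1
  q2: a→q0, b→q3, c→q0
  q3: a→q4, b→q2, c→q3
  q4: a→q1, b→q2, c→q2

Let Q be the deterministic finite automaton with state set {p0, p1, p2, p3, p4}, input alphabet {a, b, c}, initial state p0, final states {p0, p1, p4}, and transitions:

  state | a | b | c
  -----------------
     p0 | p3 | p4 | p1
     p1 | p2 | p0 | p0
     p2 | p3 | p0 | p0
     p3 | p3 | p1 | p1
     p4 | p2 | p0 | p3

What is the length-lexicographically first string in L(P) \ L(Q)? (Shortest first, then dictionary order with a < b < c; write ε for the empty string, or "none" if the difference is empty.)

The string aa is accepted by P but not by Q.
No shorter string lies in the difference, and aa is the lexicographically first length-2 string in L(P) \ L(Q).

aa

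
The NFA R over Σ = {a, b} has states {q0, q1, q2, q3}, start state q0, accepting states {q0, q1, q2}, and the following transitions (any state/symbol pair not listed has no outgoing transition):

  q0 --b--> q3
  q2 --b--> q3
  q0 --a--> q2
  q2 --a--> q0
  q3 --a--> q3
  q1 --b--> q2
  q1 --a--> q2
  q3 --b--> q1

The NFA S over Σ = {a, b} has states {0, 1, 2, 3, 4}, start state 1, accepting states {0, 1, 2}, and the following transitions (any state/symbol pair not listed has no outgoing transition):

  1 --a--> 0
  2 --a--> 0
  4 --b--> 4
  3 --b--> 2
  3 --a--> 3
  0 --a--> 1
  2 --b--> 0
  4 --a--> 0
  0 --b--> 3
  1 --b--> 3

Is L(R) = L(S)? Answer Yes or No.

Yes

Exploring the product automaton R × S from the start pair (q0, 1), following both machines on each input symbol, reaches 4 state pairs: (q0, 1), (q2, 0), (q3, 3), (q1, 2).
R accepts in {q0, q1, q2} and S accepts in {0, 1, 2}. In every reachable pair the two components are either both accepting — (q0, 1), (q2, 0), (q1, 2) — or both non-accepting, so no string is accepted by exactly one of the machines: L(R) \ L(S) and L(S) \ L(R) are both empty.
Hence every string is accepted by R iff it is accepted by S, and the two languages coincide.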